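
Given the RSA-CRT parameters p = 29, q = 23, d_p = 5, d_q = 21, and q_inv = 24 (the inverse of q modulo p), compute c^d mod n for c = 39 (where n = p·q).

588

m₁ = c^(d_p) mod p: c ≡ 10 (mod 29), and 10^5 mod 29 = 8.
m₂ = c^(d_q) mod q: c ≡ 16 (mod 23), and 16^21 mod 23 = 13.
h = q_inv·(m₁ − m₂) mod p = 24·(8 − 13) mod 29 = 25.
m = m₂ + h·q = 13 + 25·23 = 588.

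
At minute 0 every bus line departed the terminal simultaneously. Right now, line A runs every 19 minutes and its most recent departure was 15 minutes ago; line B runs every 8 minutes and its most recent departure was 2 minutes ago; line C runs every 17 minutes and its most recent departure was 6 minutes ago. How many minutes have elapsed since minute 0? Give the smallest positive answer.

The moduli are pairwise coprime; N = 19·8·17 = 2584.
N/19 = 136; 136 ≡ 3 (mod 19); 3·13 ≡ 1, so inverse 13.
N/8 = 323; 323 ≡ 3 (mod 8); 3·3 ≡ 1, so inverse 3.
N/17 = 152; 152 ≡ 16 (mod 17); 16·16 ≡ 1, so inverse 16.
t ≡ 15·136·13 + 2·323·3 + 6·152·16 = 43050.
43050 mod 2584 = 1706.

1706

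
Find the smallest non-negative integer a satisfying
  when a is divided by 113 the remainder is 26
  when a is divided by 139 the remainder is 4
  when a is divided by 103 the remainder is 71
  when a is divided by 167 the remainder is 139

The moduli are pairwise coprime; N = 113·139·103·167 = 270176107.
N/113 = 2390939; 2390939 ≡ 85 (mod 113); 85·4 ≡ 1, so inverse 4.
N/139 = 1943713; 1943713 ≡ 76 (mod 139); 76·75 ≡ 1, so inverse 75.
N/103 = 2623069; 2623069 ≡ 71 (mod 103); 71·74 ≡ 1, so inverse 74.
N/167 = 1617821; 1617821 ≡ 92 (mod 167); 92·118 ≡ 1, so inverse 118.
a ≡ 26·2390939·4 + 4·1943713·75 + 71·2623069·74 + 139·1617821·118 = 41148876124.
41148876124 mod 270176107 = 82107860.

82107860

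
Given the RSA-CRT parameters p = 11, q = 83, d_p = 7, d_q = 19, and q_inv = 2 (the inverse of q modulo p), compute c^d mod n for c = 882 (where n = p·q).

m₁ = c^(d_p) mod p: c ≡ 2 (mod 11), and 2^7 mod 11 = 7.
m₂ = c^(d_q) mod q: c ≡ 52 (mod 83), and 52^19 mod 83 = 22.
h = q_inv·(m₁ − m₂) mod p = 2·(7 − 22) mod 11 = 3.
m = m₂ + h·q = 22 + 3·83 = 271.

271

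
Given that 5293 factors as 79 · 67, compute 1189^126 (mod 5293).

3024

Mod 79: 1189 ≡ 4; by Fermat, exponent reduces to 126 mod 78 = 48; 4^48 ≡ 22 (mod 79).
Mod 67: 1189 ≡ 50; by Fermat, exponent reduces to 126 mod 66 = 60; 50^60 ≡ 9 (mod 67).
Combine by CRT: x ≡ 22 (mod 79), x ≡ 9 (mod 67) ⇒ x ≡ 3024 (mod 5293).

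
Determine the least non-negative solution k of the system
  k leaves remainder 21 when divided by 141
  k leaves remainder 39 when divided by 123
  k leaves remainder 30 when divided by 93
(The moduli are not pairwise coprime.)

92658

gcd(141, 123) = 3 and 3 | (39 − 21), so the pair is consistent; merging gives k ≡ 162 (mod 5781), where 5781 = lcm(141, 123).
gcd(5781, 93) = 3 and 3 | (30 − 162), so the pair is consistent; merging gives k ≡ 92658 (mod 179211), where 179211 = lcm(5781, 93).
The solution is unique modulo lcm(141, 123, 93) = 179211.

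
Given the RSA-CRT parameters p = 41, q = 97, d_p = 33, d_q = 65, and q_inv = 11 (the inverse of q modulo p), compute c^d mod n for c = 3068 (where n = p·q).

m₁ = c^(d_p) mod p: c ≡ 34 (mod 41), and 34^33 mod 41 = 12.
m₂ = c^(d_q) mod q: c ≡ 61 (mod 97), and 61^65 mod 97 = 35.
h = q_inv·(m₁ − m₂) mod p = 11·(12 − 35) mod 41 = 34.
m = m₂ + h·q = 35 + 34·97 = 3333.

3333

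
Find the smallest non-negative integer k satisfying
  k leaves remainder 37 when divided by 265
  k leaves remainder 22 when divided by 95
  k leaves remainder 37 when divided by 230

gcd(265, 95) = 5 and 5 | (22 − 37), so the pair is consistent; merging gives k ≡ 4012 (mod 5035), where 5035 = lcm(265, 95).
gcd(5035, 230) = 5 and 5 | (37 − 4012), so the pair is consistent; merging gives k ≡ 109747 (mod 231610), where 231610 = lcm(5035, 230).
The solution is unique modulo lcm(265, 95, 230) = 231610.

109747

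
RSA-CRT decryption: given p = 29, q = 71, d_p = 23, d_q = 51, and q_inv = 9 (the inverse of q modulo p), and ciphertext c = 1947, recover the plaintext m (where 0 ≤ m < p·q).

332

m₁ = c^(d_p) mod p: c ≡ 4 (mod 29), and 4^23 mod 29 = 13.
m₂ = c^(d_q) mod q: c ≡ 30 (mod 71), and 30^51 mod 71 = 48.
h = q_inv·(m₁ − m₂) mod p = 9·(13 − 48) mod 29 = 4.
m = m₂ + h·q = 48 + 4·71 = 332.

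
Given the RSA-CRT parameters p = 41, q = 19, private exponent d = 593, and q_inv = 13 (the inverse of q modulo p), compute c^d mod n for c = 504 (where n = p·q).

d_p = d mod (p−1) = 593 mod 40 = 33; d_q = d mod (q−1) = 17.
m₁ = c^(d_p) mod p: c ≡ 12 (mod 41), and 12^33 mod 41 = 28.
m₂ = c^(d_q) mod q: c ≡ 10 (mod 19), and 10^17 mod 19 = 2.
h = q_inv·(m₁ − m₂) mod p = 13·(28 − 2) mod 41 = 10.
m = m₂ + h·q = 2 + 10·19 = 192.

192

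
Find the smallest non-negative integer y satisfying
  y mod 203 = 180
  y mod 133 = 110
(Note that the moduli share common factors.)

Combine the congruences pairwise.
gcd(203, 133) = 7 and 7 | (110 − 180), so the pair is consistent; merging gives y ≡ 3834 (mod 3857), where 3857 = lcm(203, 133).
The solution is unique modulo lcm(203, 133) = 3857.

3834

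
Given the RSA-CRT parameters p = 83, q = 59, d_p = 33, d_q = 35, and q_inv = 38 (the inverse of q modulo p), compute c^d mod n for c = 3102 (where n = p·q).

3912

m₁ = c^(d_p) mod p: c ≡ 31 (mod 83), and 31^33 mod 83 = 11.
m₂ = c^(d_q) mod q: c ≡ 34 (mod 59), and 34^35 mod 59 = 18.
h = q_inv·(m₁ − m₂) mod p = 38·(11 − 18) mod 83 = 66.
m = m₂ + h·q = 18 + 66·59 = 3912.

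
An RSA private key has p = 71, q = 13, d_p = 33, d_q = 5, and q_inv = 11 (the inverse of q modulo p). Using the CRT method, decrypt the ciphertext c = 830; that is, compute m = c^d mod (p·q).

202

m₁ = c^(d_p) mod p: c ≡ 49 (mod 71), and 49^33 mod 71 = 60.
m₂ = c^(d_q) mod q: c ≡ 11 (mod 13), and 11^5 mod 13 = 7.
h = q_inv·(m₁ − m₂) mod p = 11·(60 − 7) mod 71 = 15.
m = m₂ + h·q = 7 + 15·13 = 202.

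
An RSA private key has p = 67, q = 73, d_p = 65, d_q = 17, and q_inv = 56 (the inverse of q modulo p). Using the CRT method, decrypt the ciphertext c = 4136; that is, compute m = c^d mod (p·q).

4783

m₁ = c^(d_p) mod p: c ≡ 49 (mod 67), and 49^65 mod 67 = 26.
m₂ = c^(d_q) mod q: c ≡ 48 (mod 73), and 48^17 mod 73 = 38.
h = q_inv·(m₁ − m₂) mod p = 56·(26 − 38) mod 67 = 65.
m = m₂ + h·q = 38 + 65·73 = 4783.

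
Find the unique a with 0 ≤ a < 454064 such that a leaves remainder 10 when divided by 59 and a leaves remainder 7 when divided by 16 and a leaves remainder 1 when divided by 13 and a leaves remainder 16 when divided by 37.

From a ≡ 10 (mod 59) write a = 10 + 59t. Substituting into a ≡ 7 (mod 16) gives 59t ≡ 13 (mod 16), and since 11⁻¹ ≡ 3 (mod 16), t ≡ 7. Hence a ≡ 10 + 59·7 = 423 (mod 944).
From a ≡ 423 (mod 944) write a = 423 + 944t. Substituting into a ≡ 1 (mod 13) gives 944t ≡ 7 (mod 13), and since 8⁻¹ ≡ 5 (mod 13), t ≡ 9. Hence a ≡ 423 + 944·9 = 8919 (mod 12272).
From a ≡ 8919 (mod 12272) write a = 8919 + 12272t. Substituting into a ≡ 16 (mod 37) gives 12272t ≡ 14 (mod 37), and since 25⁻¹ ≡ 3 (mod 37), t ≡ 5. Hence a ≡ 8919 + 12272·5 = 70279 (mod 454064).

70279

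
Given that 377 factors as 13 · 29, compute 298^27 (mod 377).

272

Mod 13: 298 ≡ 12; by Fermat, exponent reduces to 27 mod 12 = 3; 12^3 ≡ 12 (mod 13).
Mod 29: 298 ≡ 8; 8^27 ≡ 11 (mod 29).
Combine by CRT: x ≡ 12 (mod 13), x ≡ 11 (mod 29) ⇒ x ≡ 272 (mod 377).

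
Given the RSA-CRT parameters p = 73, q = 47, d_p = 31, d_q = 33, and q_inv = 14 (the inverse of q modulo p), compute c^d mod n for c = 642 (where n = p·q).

m₁ = c^(d_p) mod p: c ≡ 58 (mod 73), and 58^31 mod 73 = 68.
m₂ = c^(d_q) mod q: c ≡ 31 (mod 47), and 31^33 mod 47 = 11.
h = q_inv·(m₁ − m₂) mod p = 14·(68 − 11) mod 73 = 68.
m = m₂ + h·q = 11 + 68·47 = 3207.

3207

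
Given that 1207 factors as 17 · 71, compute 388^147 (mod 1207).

585

Mod 17: 388 ≡ 14; by Fermat, exponent reduces to 147 mod 16 = 3; 14^3 ≡ 7 (mod 17).
Mod 71: 388 ≡ 33; by Fermat, exponent reduces to 147 mod 70 = 7; 33^7 ≡ 17 (mod 71).
Combine by CRT: x ≡ 7 (mod 17), x ≡ 17 (mod 71) ⇒ x ≡ 585 (mod 1207).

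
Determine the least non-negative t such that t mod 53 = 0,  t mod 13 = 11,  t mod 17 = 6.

From t ≡ 0 (mod 53) write t = 0 + 53s. Substituting into t ≡ 11 (mod 13) gives 53s ≡ 11 (mod 13), and since 1⁻¹ ≡ 1 (mod 13), s ≡ 11. Hence t ≡ 0 + 53·11 = 583 (mod 689).
From t ≡ 583 (mod 689) write t = 583 + 689s. Substituting into t ≡ 6 (mod 17) gives 689s ≡ 1 (mod 17), and since 9⁻¹ ≡ 2 (mod 17), s ≡ 2. Hence t ≡ 583 + 689·2 = 1961 (mod 11713).

1961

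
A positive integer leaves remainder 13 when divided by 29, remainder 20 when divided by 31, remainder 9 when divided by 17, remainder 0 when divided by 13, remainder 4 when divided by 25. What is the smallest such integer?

The moduli are pairwise coprime; N = 29·31·17·13·25 = 4966975.
N/29 = 171275; 171275 ≡ 1 (mod 29), inverse 1.
N/31 = 160225; 160225 ≡ 17 (mod 31); 17·11 ≡ 1, so inverse 11.
N/17 = 292175; 292175 ≡ 13 (mod 17); 13·4 ≡ 1, so inverse 4.
N/13 = 382075; 382075 ≡ 5 (mod 13); 5·8 ≡ 1, so inverse 8.
N/25 = 198679; 198679 ≡ 4 (mod 25); 4·19 ≡ 1, so inverse 19.
x ≡ 13·171275·1 + 20·160225·11 + 9·292175·4 + 0·382075·8 + 4·198679·19 = 63093979.
63093979 mod 4966975 = 3490279.

3490279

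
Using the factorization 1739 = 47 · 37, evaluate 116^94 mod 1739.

Mod 47: 116 ≡ 22; by Fermat, exponent reduces to 94 mod 46 = 2; 22^2 ≡ 14 (mod 47).
Mod 37: 116 ≡ 5; by Fermat, exponent reduces to 94 mod 36 = 22; 5^22 ≡ 4 (mod 37).
Combine by CRT: x ≡ 14 (mod 47), x ≡ 4 (mod 37) ⇒ x ≡ 1706 (mod 1739).

1706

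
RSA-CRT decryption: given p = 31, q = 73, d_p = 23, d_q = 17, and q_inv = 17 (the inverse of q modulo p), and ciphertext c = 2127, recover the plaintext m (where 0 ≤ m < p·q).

m₁ = c^(d_p) mod p: c ≡ 19 (mod 31), and 19^23 mod 31 = 9.
m₂ = c^(d_q) mod q: c ≡ 10 (mod 73), and 10^17 mod 73 = 10.
h = q_inv·(m₁ − m₂) mod p = 17·(9 − 10) mod 31 = 14.
m = m₂ + h·q = 10 + 14·73 = 1032.

1032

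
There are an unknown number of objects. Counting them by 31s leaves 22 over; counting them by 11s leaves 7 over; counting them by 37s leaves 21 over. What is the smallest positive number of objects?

2130

From N ≡ 22 (mod 31) write N = 22 + 31t. Substituting into N ≡ 7 (mod 11) gives 31t ≡ 7 (mod 11), and since 9⁻¹ ≡ 5 (mod 11), t ≡ 2. Hence N ≡ 22 + 31·2 = 84 (mod 341).
From N ≡ 84 (mod 341) write N = 84 + 341t. Substituting into N ≡ 21 (mod 37) gives 341t ≡ 11 (mod 37), and since 8⁻¹ ≡ 14 (mod 37), t ≡ 6. Hence N ≡ 84 + 341·6 = 2130 (mod 12617).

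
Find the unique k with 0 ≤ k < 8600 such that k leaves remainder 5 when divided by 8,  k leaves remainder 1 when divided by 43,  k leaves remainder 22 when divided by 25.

7397

The moduli are pairwise coprime; N = 8·43·25 = 8600.
N/8 = 1075; 1075 ≡ 3 (mod 8); 3·3 ≡ 1, so inverse 3.
N/43 = 200; 200 ≡ 28 (mod 43); 28·20 ≡ 1, so inverse 20.
N/25 = 344; 344 ≡ 19 (mod 25); 19·4 ≡ 1, so inverse 4.
k ≡ 5·1075·3 + 1·200·20 + 22·344·4 = 50397.
50397 mod 8600 = 7397.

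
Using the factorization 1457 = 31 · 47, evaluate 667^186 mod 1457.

Mod 31: 667 ≡ 16; by Fermat, exponent reduces to 186 mod 30 = 6; 16^6 ≡ 16 (mod 31).
Mod 47: 667 ≡ 9; by Fermat, exponent reduces to 186 mod 46 = 2; 9^2 ≡ 34 (mod 47).
Combine by CRT: x ≡ 16 (mod 31), x ≡ 34 (mod 47) ⇒ x ≡ 1256 (mod 1457).

1256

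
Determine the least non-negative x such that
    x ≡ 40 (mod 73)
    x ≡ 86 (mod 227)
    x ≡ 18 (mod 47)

210061

The moduli are pairwise coprime; N = 73·227·47 = 778837.
N/73 = 10669; 10669 ≡ 11 (mod 73); 11·20 ≡ 1, so inverse 20.
N/227 = 3431; 3431 ≡ 26 (mod 227); 26·131 ≡ 1, so inverse 131.
N/47 = 16571; 16571 ≡ 27 (mod 47); 27·7 ≡ 1, so inverse 7.
x ≡ 40·10669·20 + 86·3431·131 + 18·16571·7 = 49276792.
49276792 mod 778837 = 210061.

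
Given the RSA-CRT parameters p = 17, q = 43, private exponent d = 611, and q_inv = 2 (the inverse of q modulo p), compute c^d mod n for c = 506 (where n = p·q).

d_p = d mod (p−1) = 611 mod 16 = 3; d_q = d mod (q−1) = 23.
m₁ = c^(d_p) mod p: c ≡ 13 (mod 17), and 13^3 mod 17 = 4.
m₂ = c^(d_q) mod q: c ≡ 33 (mod 43), and 33^23 mod 43 = 29.
h = q_inv·(m₁ − m₂) mod p = 2·(4 − 29) mod 17 = 1.
m = m₂ + h·q = 29 + 1·43 = 72.

72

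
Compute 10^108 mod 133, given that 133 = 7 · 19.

1

Mod 7: 10 ≡ 3; since 6 | 108, by Fermat 3^108 ≡ 1 (mod 7).
Mod 19: 10 ≡ 10; since 18 | 108, by Fermat 10^108 ≡ 1 (mod 19).
Combine by CRT: x ≡ 1 (mod 7), x ≡ 1 (mod 19) ⇒ x ≡ 1 (mod 133).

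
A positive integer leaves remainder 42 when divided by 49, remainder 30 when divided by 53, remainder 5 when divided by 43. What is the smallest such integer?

The moduli are pairwise coprime; M = 49·53·43 = 111671.
M/49 = 2279; 2279 ≡ 25 (mod 49); 25·2 ≡ 1, so inverse 2.
M/53 = 2107; 2107 ≡ 40 (mod 53); 40·4 ≡ 1, so inverse 4.
M/43 = 2597; 2597 ≡ 17 (mod 43); 17·38 ≡ 1, so inverse 38.
N ≡ 42·2279·2 + 30·2107·4 + 5·2597·38 = 937706.
937706 mod 111671 = 44338.

44338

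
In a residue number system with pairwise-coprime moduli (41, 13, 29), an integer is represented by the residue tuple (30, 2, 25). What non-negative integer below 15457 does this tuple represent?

14380

The moduli are pairwise coprime; N = 41·13·29 = 15457.
N/41 = 377; 377 ≡ 8 (mod 41); 8·36 ≡ 1, so inverse 36.
N/13 = 1189; 1189 ≡ 6 (mod 13); 6·11 ≡ 1, so inverse 11.
N/29 = 533; 533 ≡ 11 (mod 29); 11·8 ≡ 1, so inverse 8.
x ≡ 30·377·36 + 2·1189·11 + 25·533·8 = 539918.
539918 mod 15457 = 14380.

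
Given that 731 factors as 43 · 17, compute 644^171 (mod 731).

Mod 43: 644 ≡ 42; by Fermat, exponent reduces to 171 mod 42 = 3; 42^3 ≡ 42 (mod 43).
Mod 17: 644 ≡ 15; by Fermat, exponent reduces to 171 mod 16 = 11; 15^11 ≡ 9 (mod 17).
Combine by CRT: x ≡ 42 (mod 43), x ≡ 9 (mod 17) ⇒ x ≡ 128 (mod 731).

128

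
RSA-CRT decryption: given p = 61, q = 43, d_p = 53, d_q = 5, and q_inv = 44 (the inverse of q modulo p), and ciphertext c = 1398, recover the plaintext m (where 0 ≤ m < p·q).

m₁ = c^(d_p) mod p: c ≡ 56 (mod 61), and 56^53 mod 61 = 42.
m₂ = c^(d_q) mod q: c ≡ 22 (mod 43), and 22^5 mod 43 = 39.
h = q_inv·(m₁ − m₂) mod p = 44·(42 − 39) mod 61 = 10.
m = m₂ + h·q = 39 + 10·43 = 469.

469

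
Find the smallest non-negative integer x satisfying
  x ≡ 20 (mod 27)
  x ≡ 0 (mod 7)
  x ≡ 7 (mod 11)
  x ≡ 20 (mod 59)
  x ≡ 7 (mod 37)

2612540

From x ≡ 20 (mod 27) write x = 20 + 27t. Substituting into x ≡ 0 (mod 7) gives 27t ≡ 1 (mod 7), and since 6⁻¹ ≡ 6 (mod 7), t ≡ 6. Hence x ≡ 20 + 27·6 = 182 (mod 189).
From x ≡ 182 (mod 189) write x = 182 + 189t. Substituting into x ≡ 7 (mod 11) gives 189t ≡ 1 (mod 11), and since 2⁻¹ ≡ 6 (mod 11), t ≡ 6. Hence x ≡ 182 + 189·6 = 1316 (mod 2079).
From x ≡ 1316 (mod 2079) write x = 1316 + 2079t. Substituting into x ≡ 20 (mod 59) gives 2079t ≡ 2 (mod 59), and since 14⁻¹ ≡ 38 (mod 59), t ≡ 17. Hence x ≡ 1316 + 2079·17 = 36659 (mod 122661).
From x ≡ 36659 (mod 122661) write x = 36659 + 122661t. Substituting into x ≡ 7 (mod 37) gives 122661t ≡ 15 (mod 37), and since 6⁻¹ ≡ 31 (mod 37), t ≡ 21. Hence x ≡ 36659 + 122661·21 = 2612540 (mod 4538457).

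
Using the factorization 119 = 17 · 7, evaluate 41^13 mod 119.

6

Mod 17: 41 ≡ 7; 7^13 ≡ 6 (mod 17).
Mod 7: 41 ≡ 6; by Fermat, exponent reduces to 13 mod 6 = 1; 6^1 ≡ 6 (mod 7).
Combine by CRT: x ≡ 6 (mod 17), x ≡ 6 (mod 7) ⇒ x ≡ 6 (mod 119).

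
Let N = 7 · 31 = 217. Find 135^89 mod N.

172

Mod 7: 135 ≡ 2; by Fermat, exponent reduces to 89 mod 6 = 5; 2^5 ≡ 4 (mod 7).
Mod 31: 135 ≡ 11; by Fermat, exponent reduces to 89 mod 30 = 29; 11^29 ≡ 17 (mod 31).
Combine by CRT: x ≡ 4 (mod 7), x ≡ 17 (mod 31) ⇒ x ≡ 172 (mod 217).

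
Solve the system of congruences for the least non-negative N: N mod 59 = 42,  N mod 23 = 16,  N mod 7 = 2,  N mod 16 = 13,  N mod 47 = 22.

3209229

From N ≡ 42 (mod 59) write N = 42 + 59t. Substituting into N ≡ 16 (mod 23) gives 59t ≡ 20 (mod 23), and since 13⁻¹ ≡ 16 (mod 23), t ≡ 21. Hence N ≡ 42 + 59·21 = 1281 (mod 1357).
From N ≡ 1281 (mod 1357) write N = 1281 + 1357t. Substituting into N ≡ 2 (mod 7) gives 1357t ≡ 2 (mod 7), and since 6⁻¹ ≡ 6 (mod 7), t ≡ 5. Hence N ≡ 1281 + 1357·5 = 8066 (mod 9499).
From N ≡ 8066 (mod 9499) write N = 8066 + 9499t. Substituting into N ≡ 13 (mod 16) gives 9499t ≡ 11 (mod 16), and since 11⁻¹ ≡ 3 (mod 16), t ≡ 1. Hence N ≡ 8066 + 9499·1 = 17565 (mod 151984).
From N ≡ 17565 (mod 151984) write N = 17565 + 151984t. Substituting into N ≡ 22 (mod 47) gives 151984t ≡ 35 (mod 47), and since 33⁻¹ ≡ 10 (mod 47), t ≡ 21. Hence N ≡ 17565 + 151984·21 = 3209229 (mod 7143248).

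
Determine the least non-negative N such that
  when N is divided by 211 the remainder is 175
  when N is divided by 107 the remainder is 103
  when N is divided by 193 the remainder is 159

2533863

The moduli are pairwise coprime; M = 211·107·193 = 4357361.
M/211 = 20651; 20651 ≡ 184 (mod 211); 184·125 ≡ 1, so inverse 125.
M/107 = 40723; 40723 ≡ 63 (mod 107); 63·17 ≡ 1, so inverse 17.
M/193 = 22577; 22577 ≡ 189 (mod 193); 189·48 ≡ 1, so inverse 48.
N ≡ 175·20651·125 + 103·40723·17 + 159·22577·48 = 695354262.
695354262 mod 4357361 = 2533863.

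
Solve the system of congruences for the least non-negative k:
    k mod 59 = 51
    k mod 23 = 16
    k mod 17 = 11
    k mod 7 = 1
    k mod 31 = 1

The moduli are pairwise coprime; N = 59·23·17·7·31 = 5005973.
N/59 = 84847; 84847 ≡ 5 (mod 59); 5·12 ≡ 1, so inverse 12.
N/23 = 217651; 217651 ≡ 2 (mod 23); 2·12 ≡ 1, so inverse 12.
N/17 = 294469; 294469 ≡ 12 (mod 17); 12·10 ≡ 1, so inverse 10.
N/7 = 715139; 715139 ≡ 5 (mod 7); 5·3 ≡ 1, so inverse 3.
N/31 = 161483; 161483 ≡ 4 (mod 31); 4·8 ≡ 1, so inverse 8.
k ≡ 51·84847·12 + 16·217651·12 + 11·294469·10 + 1·715139·3 + 1·161483·8 = 129544227.
129544227 mod 5005973 = 4394902.

4394902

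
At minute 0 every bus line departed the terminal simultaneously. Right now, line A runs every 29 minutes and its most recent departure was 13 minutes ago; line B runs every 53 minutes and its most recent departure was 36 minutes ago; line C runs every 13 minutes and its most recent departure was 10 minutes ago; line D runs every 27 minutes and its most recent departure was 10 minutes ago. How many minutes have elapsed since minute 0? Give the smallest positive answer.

336268

Combine the congruences pairwise.
From t ≡ 13 (mod 29) write t = 13 + 29s. Substituting into t ≡ 36 (mod 53) gives 29s ≡ 23 (mod 53), and since 29⁻¹ ≡ 11 (mod 53), s ≡ 41. Hence t ≡ 13 + 29·41 = 1202 (mod 1537).
From t ≡ 1202 (mod 1537) write t = 1202 + 1537s. Substituting into t ≡ 10 (mod 13) gives 1537s ≡ 4 (mod 13), and since 3⁻¹ ≡ 9 (mod 13), s ≡ 10. Hence t ≡ 1202 + 1537·10 = 16572 (mod 19981).
From t ≡ 16572 (mod 19981) write t = 16572 + 19981s. Substituting into t ≡ 10 (mod 27) gives 19981s ≡ 16 (mod 27), and since 1⁻¹ ≡ 1 (mod 27), s ≡ 16. Hence t ≡ 16572 + 19981·16 = 336268 (mod 539487).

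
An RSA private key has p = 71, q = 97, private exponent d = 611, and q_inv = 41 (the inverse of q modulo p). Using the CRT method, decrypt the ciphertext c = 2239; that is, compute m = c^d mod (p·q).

4877

d_p = d mod (p−1) = 611 mod 70 = 51; d_q = d mod (q−1) = 35.
m₁ = c^(d_p) mod p: c ≡ 38 (mod 71), and 38^51 mod 71 = 49.
m₂ = c^(d_q) mod q: c ≡ 8 (mod 97), and 8^35 mod 97 = 27.
h = q_inv·(m₁ − m₂) mod p = 41·(49 − 27) mod 71 = 50.
m = m₂ + h·q = 27 + 50·97 = 4877.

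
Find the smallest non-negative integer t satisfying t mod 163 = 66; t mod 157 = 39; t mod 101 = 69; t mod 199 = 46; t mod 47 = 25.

22757781336

From t ≡ 66 (mod 163) write t = 66 + 163s. Substituting into t ≡ 39 (mod 157) gives 163s ≡ 130 (mod 157), and since 6⁻¹ ≡ 131 (mod 157), s ≡ 74. Hence t ≡ 66 + 163·74 = 12128 (mod 25591).
From t ≡ 12128 (mod 25591) write t = 12128 + 25591s. Substituting into t ≡ 69 (mod 101) gives 25591s ≡ 61 (mod 101), and since 38⁻¹ ≡ 8 (mod 101), s ≡ 84. Hence t ≡ 12128 + 25591·84 = 2161772 (mod 2584691).
From t ≡ 2161772 (mod 2584691) write t = 2161772 + 2584691s. Substituting into t ≡ 46 (mod 199) gives 2584691s ≡ 11 (mod 199), and since 79⁻¹ ≡ 131 (mod 199), s ≡ 48. Hence t ≡ 2161772 + 2584691·48 = 126226940 (mod 514353509).
From t ≡ 126226940 (mod 514353509) write t = 126226940 + 514353509s. Substituting into t ≡ 25 (mod 47) gives 514353509s ≡ 45 (mod 47), and since 32⁻¹ ≡ 25 (mod 47), s ≡ 44. Hence t ≡ 126226940 + 514353509·44 = 22757781336 (mod 24174614923).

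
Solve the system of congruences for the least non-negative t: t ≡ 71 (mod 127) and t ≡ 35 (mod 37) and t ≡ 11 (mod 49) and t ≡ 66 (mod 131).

26174390

The moduli are pairwise coprime; N = 127·37·49·131 = 30162881.
N/127 = 237503; 237503 ≡ 13 (mod 127); 13·88 ≡ 1, so inverse 88.
N/37 = 815213; 815213 ≡ 29 (mod 37); 29·23 ≡ 1, so inverse 23.
N/49 = 615569; 615569 ≡ 31 (mod 49); 31·19 ≡ 1, so inverse 19.
N/131 = 230251; 230251 ≡ 84 (mod 131); 84·39 ≡ 1, so inverse 39.
t ≡ 71·237503·88 + 35·815213·23 + 11·615569·19 + 66·230251·39 = 2861485204.
2861485204 mod 30162881 = 26174390.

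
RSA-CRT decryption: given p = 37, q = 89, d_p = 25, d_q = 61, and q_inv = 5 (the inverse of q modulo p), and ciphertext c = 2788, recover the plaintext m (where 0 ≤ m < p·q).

782

m₁ = c^(d_p) mod p: c ≡ 13 (mod 37), and 13^25 mod 37 = 5.
m₂ = c^(d_q) mod q: c ≡ 29 (mod 89), and 29^61 mod 89 = 70.
h = q_inv·(m₁ − m₂) mod p = 5·(5 − 70) mod 37 = 8.
m = m₂ + h·q = 70 + 8·89 = 782.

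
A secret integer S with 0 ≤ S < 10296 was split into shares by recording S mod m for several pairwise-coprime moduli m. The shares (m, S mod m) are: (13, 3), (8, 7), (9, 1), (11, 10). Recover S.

The moduli are pairwise coprime; N = 13·8·9·11 = 10296.
N/13 = 792; 792 ≡ 12 (mod 13); 12·12 ≡ 1, so inverse 12.
N/8 = 1287; 1287 ≡ 7 (mod 8); 7·7 ≡ 1, so inverse 7.
N/9 = 1144; 1144 ≡ 1 (mod 9), inverse 1.
N/11 = 936; 936 ≡ 1 (mod 11), inverse 1.
S ≡ 3·792·12 + 7·1287·7 + 1·1144·1 + 10·936·1 = 102079.
102079 mod 10296 = 9415.

9415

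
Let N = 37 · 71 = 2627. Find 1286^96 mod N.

Mod 37: 1286 ≡ 28; by Fermat, exponent reduces to 96 mod 36 = 24; 28^24 ≡ 10 (mod 37).
Mod 71: 1286 ≡ 8; by Fermat, exponent reduces to 96 mod 70 = 26; 8^26 ≡ 43 (mod 71).
Combine by CRT: x ≡ 10 (mod 37), x ≡ 43 (mod 71) ⇒ x ≡ 824 (mod 2627).

824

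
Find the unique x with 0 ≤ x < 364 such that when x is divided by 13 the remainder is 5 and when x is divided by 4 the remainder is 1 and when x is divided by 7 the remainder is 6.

The moduli are pairwise coprime; N = 13·4·7 = 364.
N/13 = 28; 28 ≡ 2 (mod 13); 2·7 ≡ 1, so inverse 7.
N/4 = 91; 91 ≡ 3 (mod 4); 3·3 ≡ 1, so inverse 3.
N/7 = 52; 52 ≡ 3 (mod 7); 3·5 ≡ 1, so inverse 5.
x ≡ 5·28·7 + 1·91·3 + 6·52·5 = 2813.
2813 mod 364 = 265.

265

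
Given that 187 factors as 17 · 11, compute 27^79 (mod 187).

Mod 17: 27 ≡ 10; by Fermat, exponent reduces to 79 mod 16 = 15; 10^15 ≡ 12 (mod 17).
Mod 11: 27 ≡ 5; by Fermat, exponent reduces to 79 mod 10 = 9; 5^9 ≡ 9 (mod 11).
Combine by CRT: x ≡ 12 (mod 17), x ≡ 9 (mod 11) ⇒ x ≡ 97 (mod 187).

97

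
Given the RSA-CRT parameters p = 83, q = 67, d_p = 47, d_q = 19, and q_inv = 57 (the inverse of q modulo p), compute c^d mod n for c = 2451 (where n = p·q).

m₁ = c^(d_p) mod p: c ≡ 44 (mod 83), and 44^47 mod 83 = 12.
m₂ = c^(d_q) mod q: c ≡ 39 (mod 67), and 39^19 mod 67 = 49.
h = q_inv·(m₁ − m₂) mod p = 57·(12 − 49) mod 83 = 49.
m = m₂ + h·q = 49 + 49·67 = 3332.

3332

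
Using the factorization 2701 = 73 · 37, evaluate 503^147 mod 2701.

Mod 73: 503 ≡ 65; by Fermat, exponent reduces to 147 mod 72 = 3; 65^3 ≡ 72 (mod 73).
Mod 37: 503 ≡ 22; by Fermat, exponent reduces to 147 mod 36 = 3; 22^3 ≡ 29 (mod 37).
Combine by CRT: x ≡ 72 (mod 73), x ≡ 29 (mod 37) ⇒ x ≡ 510 (mod 2701).

510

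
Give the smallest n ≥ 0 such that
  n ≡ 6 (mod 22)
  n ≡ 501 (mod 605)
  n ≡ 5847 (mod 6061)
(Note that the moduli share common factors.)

60396

Combine the congruences pairwise.
gcd(22, 605) = 11 and 11 | (501 − 6), so the pair is consistent; merging gives n ≡ 1106 (mod 1210), where 1210 = lcm(22, 605).
gcd(1210, 6061) = 11 and 11 | (5847 − 1106), so the pair is consistent; merging gives n ≡ 60396 (mod 666710), where 666710 = lcm(1210, 6061).
The solution is unique modulo lcm(22, 605, 6061) = 666710.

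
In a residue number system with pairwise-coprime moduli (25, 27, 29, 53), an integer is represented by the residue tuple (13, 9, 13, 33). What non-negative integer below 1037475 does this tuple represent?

98613

The moduli are pairwise coprime; N = 25·27·29·53 = 1037475.
N/25 = 41499; 41499 ≡ 24 (mod 25); 24·24 ≡ 1, so inverse 24.
N/27 = 38425; 38425 ≡ 4 (mod 27); 4·7 ≡ 1, so inverse 7.
N/29 = 35775; 35775 ≡ 18 (mod 29); 18·21 ≡ 1, so inverse 21.
N/53 = 19575; 19575 ≡ 18 (mod 53); 18·3 ≡ 1, so inverse 3.
x ≡ 13·41499·24 + 9·38425·7 + 13·35775·21 + 33·19575·3 = 27072963.
27072963 mod 1037475 = 98613.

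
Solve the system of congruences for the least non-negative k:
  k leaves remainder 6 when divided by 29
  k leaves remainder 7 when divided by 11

238

From k ≡ 6 (mod 29) write k = 6 + 29t. Substituting into k ≡ 7 (mod 11) gives 29t ≡ 1 (mod 11), and since 7⁻¹ ≡ 8 (mod 11), t ≡ 8. Hence k ≡ 6 + 29·8 = 238 (mod 319).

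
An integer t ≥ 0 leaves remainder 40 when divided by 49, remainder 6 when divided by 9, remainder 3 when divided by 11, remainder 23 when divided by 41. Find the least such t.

26304

From t ≡ 40 (mod 49) write t = 40 + 49s. Substituting into t ≡ 6 (mod 9) gives 49s ≡ 2 (mod 9), and since 4⁻¹ ≡ 7 (mod 9), s ≡ 5. Hence t ≡ 40 + 49·5 = 285 (mod 441).
From t ≡ 285 (mod 441) write t = 285 + 441s. Substituting into t ≡ 3 (mod 11) gives 441s ≡ 4 (mod 11), and since 1⁻¹ ≡ 1 (mod 11), s ≡ 4. Hence t ≡ 285 + 441·4 = 2049 (mod 4851).
From t ≡ 2049 (mod 4851) write t = 2049 + 4851s. Substituting into t ≡ 23 (mod 41) gives 4851s ≡ 24 (mod 41), and since 13⁻¹ ≡ 19 (mod 41), s ≡ 5. Hence t ≡ 2049 + 4851·5 = 26304 (mod 198891).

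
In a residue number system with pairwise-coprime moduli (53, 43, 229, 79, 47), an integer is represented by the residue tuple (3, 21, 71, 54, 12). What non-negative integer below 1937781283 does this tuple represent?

The moduli are pairwise coprime; N = 53·43·229·79·47 = 1937781283.
N/53 = 36561911; 36561911 ≡ 20 (mod 53); 20·8 ≡ 1, so inverse 8.
N/43 = 45064681; 45064681 ≡ 36 (mod 43); 36·6 ≡ 1, so inverse 6.
N/229 = 8461927; 8461927 ≡ 148 (mod 229); 148·147 ≡ 1, so inverse 147.
N/79 = 24528877; 24528877 ≡ 9 (mod 79); 9·44 ≡ 1, so inverse 44.
N/47 = 41229389; 41229389 ≡ 2 (mod 47); 2·24 ≡ 1, so inverse 24.
x ≡ 3·36561911·8 + 21·45064681·6 + 71·8461927·147 + 54·24528877·44 + 12·41229389·24 = 165027443553.
165027443553 mod 1937781283 = 316034498.

316034498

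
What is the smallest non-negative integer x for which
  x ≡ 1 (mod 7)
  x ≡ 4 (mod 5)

29

From x ≡ 1 (mod 7) write x = 1 + 7t. Substituting into x ≡ 4 (mod 5) gives 7t ≡ 3 (mod 5), and since 2⁻¹ ≡ 3 (mod 5), t ≡ 4. Hence x ≡ 1 + 7·4 = 29 (mod 35).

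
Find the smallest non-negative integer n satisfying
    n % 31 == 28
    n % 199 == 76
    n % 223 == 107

From n ≡ 28 (mod 31) write n = 28 + 31t. Substituting into n ≡ 76 (mod 199) gives 31t ≡ 48 (mod 199), and since 31⁻¹ ≡ 122 (mod 199), t ≡ 85. Hence n ≡ 28 + 31·85 = 2663 (mod 6169).
From n ≡ 2663 (mod 6169) write n = 2663 + 6169t. Substituting into n ≡ 107 (mod 223) gives 6169t ≡ 120 (mod 223), and since 148⁻¹ ≡ 110 (mod 223), t ≡ 43. Hence n ≡ 2663 + 6169·43 = 267930 (mod 1375687).

267930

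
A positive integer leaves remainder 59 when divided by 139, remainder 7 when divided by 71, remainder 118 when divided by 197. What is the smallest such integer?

1476239

From a ≡ 59 (mod 139) write a = 59 + 139t. Substituting into a ≡ 7 (mod 71) gives 139t ≡ 19 (mod 71), and since 68⁻¹ ≡ 47 (mod 71), t ≡ 41. Hence a ≡ 59 + 139·41 = 5758 (mod 9869).
From a ≡ 5758 (mod 9869) write a = 5758 + 9869t. Substituting into a ≡ 118 (mod 197) gives 9869t ≡ 73 (mod 197), and since 19⁻¹ ≡ 83 (mod 197), t ≡ 149. Hence a ≡ 5758 + 9869·149 = 1476239 (mod 1944193).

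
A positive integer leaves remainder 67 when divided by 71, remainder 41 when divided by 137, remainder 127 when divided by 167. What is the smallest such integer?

From t ≡ 67 (mod 71) write t = 67 + 71s. Substituting into t ≡ 41 (mod 137) gives 71s ≡ 111 (mod 137), and since 71⁻¹ ≡ 110 (mod 137), s ≡ 17. Hence t ≡ 67 + 71·17 = 1274 (mod 9727).
From t ≡ 1274 (mod 9727) write t = 1274 + 9727s. Substituting into t ≡ 127 (mod 167) gives 9727s ≡ 22 (mod 167), and since 41⁻¹ ≡ 110 (mod 167), s ≡ 82. Hence t ≡ 1274 + 9727·82 = 798888 (mod 1624409).

798888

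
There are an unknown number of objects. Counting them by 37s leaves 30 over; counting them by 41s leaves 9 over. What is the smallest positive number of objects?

1362

From N ≡ 30 (mod 37) write N = 30 + 37t. Substituting into N ≡ 9 (mod 41) gives 37t ≡ 20 (mod 41), and since 37⁻¹ ≡ 10 (mod 41), t ≡ 36. Hence N ≡ 30 + 37·36 = 1362 (mod 1517).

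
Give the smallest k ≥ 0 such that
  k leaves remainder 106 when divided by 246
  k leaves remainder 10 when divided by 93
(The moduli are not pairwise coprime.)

4288

Combine the congruences pairwise.
gcd(246, 93) = 3 and 3 | (10 − 106), so the pair is consistent; merging gives k ≡ 4288 (mod 7626), where 7626 = lcm(246, 93).
The solution is unique modulo lcm(246, 93) = 7626.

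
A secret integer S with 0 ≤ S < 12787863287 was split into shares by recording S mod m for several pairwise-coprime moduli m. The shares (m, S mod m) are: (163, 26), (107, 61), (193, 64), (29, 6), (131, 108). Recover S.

6195185036

The moduli are pairwise coprime; N = 163·107·193·29·131 = 12787863287.
N/163 = 78453149; 78453149 ≡ 108 (mod 163); 108·80 ≡ 1, so inverse 80.
N/107 = 119512741; 119512741 ≡ 54 (mod 107); 54·2 ≡ 1, so inverse 2.
N/193 = 66258359; 66258359 ≡ 108 (mod 193); 108·84 ≡ 1, so inverse 84.
N/29 = 440960803; 440960803 ≡ 27 (mod 29); 27·14 ≡ 1, so inverse 14.
N/131 = 97617277; 97617277 ≡ 7 (mod 131); 7·75 ≡ 1, so inverse 75.
S ≡ 26·78453149·80 + 61·119512741·2 + 64·66258359·84 + 6·440960803·14 + 108·97617277·75 = 1361708693458.
1361708693458 mod 12787863287 = 6195185036.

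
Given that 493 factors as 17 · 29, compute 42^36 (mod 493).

Mod 17: 42 ≡ 8; by Fermat, exponent reduces to 36 mod 16 = 4; 8^4 ≡ 16 (mod 17).
Mod 29: 42 ≡ 13; by Fermat, exponent reduces to 36 mod 28 = 8; 13^8 ≡ 16 (mod 29).
Combine by CRT: x ≡ 16 (mod 17), x ≡ 16 (mod 29) ⇒ x ≡ 16 (mod 493).

16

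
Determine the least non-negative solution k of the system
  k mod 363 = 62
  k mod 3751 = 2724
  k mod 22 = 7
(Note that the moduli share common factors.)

gcd(363, 3751) = 121 and 121 | (2724 − 62), so the pair is consistent; merging gives k ≡ 10226 (mod 11253), where 11253 = lcm(363, 3751).
gcd(11253, 22) = 11 and 11 | (7 − 10226), so the pair is consistent; merging gives k ≡ 21479 (mod 22506), where 22506 = lcm(11253, 22).
The solution is unique modulo lcm(363, 3751, 22) = 22506.

21479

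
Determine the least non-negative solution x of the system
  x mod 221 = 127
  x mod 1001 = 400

gcd(221, 1001) = 13 and 13 | (400 − 127), so the pair is consistent; merging gives x ≡ 9409 (mod 17017), where 17017 = lcm(221, 1001).
The solution is unique modulo lcm(221, 1001) = 17017.

9409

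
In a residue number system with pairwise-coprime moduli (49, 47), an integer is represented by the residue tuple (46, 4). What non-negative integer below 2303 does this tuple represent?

1320

Combine the congruences pairwise.
From x ≡ 46 (mod 49) write x = 46 + 49t. Substituting into x ≡ 4 (mod 47) gives 49t ≡ 5 (mod 47), and since 2⁻¹ ≡ 24 (mod 47), t ≡ 26. Hence x ≡ 46 + 49·26 = 1320 (mod 2303).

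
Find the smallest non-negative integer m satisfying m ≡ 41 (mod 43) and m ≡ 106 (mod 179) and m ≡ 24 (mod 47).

The moduli are pairwise coprime; N = 43·179·47 = 361759.
N/43 = 8413; 8413 ≡ 28 (mod 43); 28·20 ≡ 1, so inverse 20.
N/179 = 2021; 2021 ≡ 52 (mod 179); 52·31 ≡ 1, so inverse 31.
N/47 = 7697; 7697 ≡ 36 (mod 47); 36·17 ≡ 1, so inverse 17.
m ≡ 41·8413·20 + 106·2021·31 + 24·7697·17 = 16680042.
16680042 mod 361759 = 39128.

39128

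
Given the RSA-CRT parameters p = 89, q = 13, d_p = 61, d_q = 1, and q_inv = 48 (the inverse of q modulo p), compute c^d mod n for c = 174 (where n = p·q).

265

m₁ = c^(d_p) mod p: c ≡ 85 (mod 89), and 85^61 mod 89 = 87.
m₂ = c^(d_q) mod q: c ≡ 5 (mod 13), and 5^1 mod 13 = 5.
h = q_inv·(m₁ − m₂) mod p = 48·(87 − 5) mod 89 = 20.
m = m₂ + h·q = 5 + 20·13 = 265.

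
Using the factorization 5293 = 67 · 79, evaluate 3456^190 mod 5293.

Mod 67: 3456 ≡ 39; by Fermat, exponent reduces to 190 mod 66 = 58; 39^58 ≡ 17 (mod 67).
Mod 79: 3456 ≡ 59; by Fermat, exponent reduces to 190 mod 78 = 34; 59^34 ≡ 76 (mod 79).
Combine by CRT: x ≡ 17 (mod 67), x ≡ 76 (mod 79) ⇒ x ≡ 1893 (mod 5293).

1893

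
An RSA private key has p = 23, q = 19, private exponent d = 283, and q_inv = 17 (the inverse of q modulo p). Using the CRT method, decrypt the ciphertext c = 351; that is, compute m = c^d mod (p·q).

d_p = d mod (p−1) = 283 mod 22 = 19; d_q = d mod (q−1) = 13.
m₁ = c^(d_p) mod p: c ≡ 6 (mod 23), and 6^19 mod 23 = 18.
m₂ = c^(d_q) mod q: c ≡ 9 (mod 19), and 9^13 mod 19 = 6.
h = q_inv·(m₁ − m₂) mod p = 17·(18 − 6) mod 23 = 20.
m = m₂ + h·q = 6 + 20·19 = 386.

386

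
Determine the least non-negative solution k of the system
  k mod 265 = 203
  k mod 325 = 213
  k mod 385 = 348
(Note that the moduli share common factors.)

531263

Combine the congruences pairwise.
gcd(265, 325) = 5 and 5 | (213 − 203), so the pair is consistent; merging gives k ≡ 14513 (mod 17225), where 17225 = lcm(265, 325).
gcd(17225, 385) = 5 and 5 | (348 − 14513), so the pair is consistent; merging gives k ≡ 531263 (mod 1326325), where 1326325 = lcm(17225, 385).
The solution is unique modulo lcm(265, 325, 385) = 1326325.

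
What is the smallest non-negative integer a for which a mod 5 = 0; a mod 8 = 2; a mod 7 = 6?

From a ≡ 0 (mod 5) write a = 0 + 5t. Substituting into a ≡ 2 (mod 8) gives 5t ≡ 2 (mod 8), and since 5⁻¹ ≡ 5 (mod 8), t ≡ 2. Hence a ≡ 0 + 5·2 = 10 (mod 40).
From a ≡ 10 (mod 40) write a = 10 + 40t. Substituting into a ≡ 6 (mod 7) gives 40t ≡ 3 (mod 7), and since 5⁻¹ ≡ 3 (mod 7), t ≡ 2. Hence a ≡ 10 + 40·2 = 90 (mod 280).

90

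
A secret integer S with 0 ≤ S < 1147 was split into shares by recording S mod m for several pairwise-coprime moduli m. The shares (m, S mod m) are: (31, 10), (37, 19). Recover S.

Combine the congruences pairwise.
From S ≡ 10 (mod 31) write S = 10 + 31t. Substituting into S ≡ 19 (mod 37) gives 31t ≡ 9 (mod 37), and since 31⁻¹ ≡ 6 (mod 37), t ≡ 17. Hence S ≡ 10 + 31·17 = 537 (mod 1147).

537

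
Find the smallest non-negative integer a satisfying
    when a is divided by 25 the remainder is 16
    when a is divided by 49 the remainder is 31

766

Combine the congruences pairwise.
From a ≡ 16 (mod 25) write a = 16 + 25t. Substituting into a ≡ 31 (mod 49) gives 25t ≡ 15 (mod 49), and since 25⁻¹ ≡ 2 (mod 49), t ≡ 30. Hence a ≡ 16 + 25·30 = 766 (mod 1225).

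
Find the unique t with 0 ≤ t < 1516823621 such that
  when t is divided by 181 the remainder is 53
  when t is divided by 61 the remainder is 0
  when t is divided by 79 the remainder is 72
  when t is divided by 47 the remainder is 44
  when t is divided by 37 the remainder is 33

1454783571

Combine the congruences pairwise.
From t ≡ 53 (mod 181) write t = 53 + 181s. Substituting into t ≡ 0 (mod 61) gives 181s ≡ 8 (mod 61), and since 59⁻¹ ≡ 30 (mod 61), s ≡ 57. Hence t ≡ 53 + 181·57 = 10370 (mod 11041).
From t ≡ 10370 (mod 11041) write t = 10370 + 11041s. Substituting into t ≡ 72 (mod 79) gives 11041s ≡ 51 (mod 79), and since 60⁻¹ ≡ 54 (mod 79), s ≡ 68. Hence t ≡ 10370 + 11041·68 = 761158 (mod 872239).
From t ≡ 761158 (mod 872239) write t = 761158 + 872239s. Substituting into t ≡ 44 (mod 47) gives 872239s ≡ 4 (mod 47), and since 13⁻¹ ≡ 29 (mod 47), s ≡ 22. Hence t ≡ 761158 + 872239·22 = 19950416 (mod 40995233).
From t ≡ 19950416 (mod 40995233) write t = 19950416 + 40995233s. Substituting into t ≡ 33 (mod 37) gives 40995233s ≡ 17 (mod 37), and since 10⁻¹ ≡ 26 (mod 37), s ≡ 35. Hence t ≡ 19950416 + 40995233·35 = 1454783571 (mod 1516823621).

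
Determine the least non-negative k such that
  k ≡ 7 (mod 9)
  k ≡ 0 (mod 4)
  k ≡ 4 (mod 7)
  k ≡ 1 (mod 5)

1096

The moduli are pairwise coprime; N = 9·4·7·5 = 1260.
N/9 = 140; 140 ≡ 5 (mod 9); 5·2 ≡ 1, so inverse 2.
N/4 = 315; 315 ≡ 3 (mod 4); 3·3 ≡ 1, so inverse 3.
N/7 = 180; 180 ≡ 5 (mod 7); 5·3 ≡ 1, so inverse 3.
N/5 = 252; 252 ≡ 2 (mod 5); 2·3 ≡ 1, so inverse 3.
k ≡ 7·140·2 + 0·315·3 + 4·180·3 + 1·252·3 = 4876.
4876 mod 1260 = 1096.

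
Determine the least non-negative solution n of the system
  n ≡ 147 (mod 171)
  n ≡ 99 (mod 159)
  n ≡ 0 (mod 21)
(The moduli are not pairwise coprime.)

8526

Combine the congruences pairwise.
gcd(171, 159) = 3 and 3 | (99 − 147), so the pair is consistent; merging gives n ≡ 8526 (mod 9063), where 9063 = lcm(171, 159).
gcd(9063, 21) = 3 and 3 | (0 − 8526), so the pair is consistent; merging gives n ≡ 8526 (mod 63441), where 63441 = lcm(9063, 21).
The solution is unique modulo lcm(171, 159, 21) = 63441.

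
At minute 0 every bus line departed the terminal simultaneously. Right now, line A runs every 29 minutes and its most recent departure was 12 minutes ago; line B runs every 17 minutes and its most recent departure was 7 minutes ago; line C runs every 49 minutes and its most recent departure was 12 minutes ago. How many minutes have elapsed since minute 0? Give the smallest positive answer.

11380

The moduli are pairwise coprime; N = 29·17·49 = 24157.
N/29 = 833; 833 ≡ 21 (mod 29); 21·18 ≡ 1, so inverse 18.
N/17 = 1421; 1421 ≡ 10 (mod 17); 10·12 ≡ 1, so inverse 12.
N/49 = 493; 493 ≡ 3 (mod 49); 3·33 ≡ 1, so inverse 33.
t ≡ 12·833·18 + 7·1421·12 + 12·493·33 = 494520.
494520 mod 24157 = 11380.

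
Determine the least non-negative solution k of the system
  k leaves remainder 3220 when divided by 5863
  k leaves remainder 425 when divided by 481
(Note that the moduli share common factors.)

9083

gcd(5863, 481) = 13 and 13 | (425 − 3220), so the pair is consistent; merging gives k ≡ 9083 (mod 216931), where 216931 = lcm(5863, 481).
The solution is unique modulo lcm(5863, 481) = 216931.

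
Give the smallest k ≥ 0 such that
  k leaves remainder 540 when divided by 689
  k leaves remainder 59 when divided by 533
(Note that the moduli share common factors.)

gcd(689, 533) = 13 and 13 | (59 − 540), so the pair is consistent; merging gives k ≡ 10186 (mod 28249), where 28249 = lcm(689, 533).
The solution is unique modulo lcm(689, 533) = 28249.

10186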